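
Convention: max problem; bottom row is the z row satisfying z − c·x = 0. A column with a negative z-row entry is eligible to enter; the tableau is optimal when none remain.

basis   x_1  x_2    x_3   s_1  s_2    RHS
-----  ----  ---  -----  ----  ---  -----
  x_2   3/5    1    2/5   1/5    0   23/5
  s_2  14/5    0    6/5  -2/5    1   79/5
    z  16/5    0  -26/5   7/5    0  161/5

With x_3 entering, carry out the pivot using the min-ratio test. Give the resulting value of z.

Ratio test on column x_3 — row 1: (23/5)/(2/5) = 23/2; row 2: (79/5)/(6/5) = 79/6. Minimum is 23/2 at row 1 (x_2 leaves); pivot element 2/5.
Pivot on row 1; the z-row RHS becomes 161/5 − (-26/5)·(23/2) = 92.

92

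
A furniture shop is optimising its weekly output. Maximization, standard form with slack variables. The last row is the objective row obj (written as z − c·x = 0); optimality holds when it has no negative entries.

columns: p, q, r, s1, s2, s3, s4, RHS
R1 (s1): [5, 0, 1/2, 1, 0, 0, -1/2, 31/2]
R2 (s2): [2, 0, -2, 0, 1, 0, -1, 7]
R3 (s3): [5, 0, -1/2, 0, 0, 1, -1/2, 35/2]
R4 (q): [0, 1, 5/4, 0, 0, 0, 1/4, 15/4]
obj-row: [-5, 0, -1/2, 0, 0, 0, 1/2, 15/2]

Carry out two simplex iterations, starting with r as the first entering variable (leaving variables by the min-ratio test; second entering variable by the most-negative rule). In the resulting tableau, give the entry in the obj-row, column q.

0

Ratio test on column r — row 1: (31/2)/(1/2) = 31; row 2: entry -2 ≤ 0; row 3: entry -1/2 ≤ 0; row 4: (15/4)/(5/4) = 3. Minimum is 3 at row 4 (q leaves); pivot element 5/4.
Divide row 4 by 5/4; eliminate column r from the other rows.
Second iteration: most negative obj-row entry is -5 in column p, so p enters.
Ratio test on column p — row 1: 14/5 = 14/5; row 2: 13/2 = 13/2; row 3: 19/5 = 19/5; row 4: entry 0 ≤ 0. Minimum is 14/5 at row 1 (s1 leaves); pivot element 5.
Divide row 1 by 5; eliminate column p from the other rows.
After both pivots, the entry at the obj-row, column q is 0.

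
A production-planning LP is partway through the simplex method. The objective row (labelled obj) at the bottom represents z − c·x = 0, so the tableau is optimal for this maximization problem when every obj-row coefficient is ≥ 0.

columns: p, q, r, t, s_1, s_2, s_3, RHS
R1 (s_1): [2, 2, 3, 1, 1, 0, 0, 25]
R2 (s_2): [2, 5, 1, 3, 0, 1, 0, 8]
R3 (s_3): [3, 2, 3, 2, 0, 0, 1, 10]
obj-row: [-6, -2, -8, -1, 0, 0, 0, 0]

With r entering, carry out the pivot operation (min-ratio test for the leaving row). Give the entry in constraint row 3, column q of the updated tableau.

Ratio test on column r — row 1: 25/3 = 25/3; row 2: 8/1 = 8; row 3: 10/3 = 10/3. Minimum is 10/3 at row 3 (s_3 leaves); pivot element 3.
Divide row 3 by 3; eliminate column r from the other rows.
In the new row 3, the q entry is the old entry divided by the pivot: 2/3 = 2/3.

2/3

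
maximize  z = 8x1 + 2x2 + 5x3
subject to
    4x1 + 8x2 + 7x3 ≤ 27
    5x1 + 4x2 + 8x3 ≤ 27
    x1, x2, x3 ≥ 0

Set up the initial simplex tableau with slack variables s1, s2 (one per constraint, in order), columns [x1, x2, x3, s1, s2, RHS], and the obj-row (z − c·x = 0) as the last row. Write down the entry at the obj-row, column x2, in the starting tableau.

-2

The obj-row carries the negated objective coefficients: the x2 entry is -2.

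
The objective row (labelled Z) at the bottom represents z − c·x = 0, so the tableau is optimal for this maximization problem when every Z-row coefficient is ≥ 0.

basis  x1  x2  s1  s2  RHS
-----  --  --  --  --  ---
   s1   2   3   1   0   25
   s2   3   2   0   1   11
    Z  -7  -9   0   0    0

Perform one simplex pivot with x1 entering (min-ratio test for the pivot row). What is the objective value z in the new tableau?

77/3

Ratio test on column x1 — row 1: 25/2 = 25/2; row 2: 11/3 = 11/3. Minimum is 11/3 at row 2 (s2 leaves); pivot element 3.
Pivot on row 2; the Z-row RHS becomes 0 − (-7)·(11/3) = 77/3.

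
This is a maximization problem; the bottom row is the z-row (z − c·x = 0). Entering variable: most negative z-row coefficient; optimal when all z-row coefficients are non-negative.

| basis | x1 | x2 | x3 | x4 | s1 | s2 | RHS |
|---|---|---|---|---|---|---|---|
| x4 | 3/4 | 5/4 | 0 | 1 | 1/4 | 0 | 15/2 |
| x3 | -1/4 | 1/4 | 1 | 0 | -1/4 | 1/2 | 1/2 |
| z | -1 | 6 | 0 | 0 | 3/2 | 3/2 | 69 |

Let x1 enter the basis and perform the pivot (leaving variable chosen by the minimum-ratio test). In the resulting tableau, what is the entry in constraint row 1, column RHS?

Ratio test on column x1 — row 1: (15/2)/(3/4) = 10; row 2: entry -1/4 ≤ 0. Minimum is 10 at row 1 (x4 leaves); pivot element 3/4.
Divide row 1 by 3/4; eliminate column x1 from the other rows.
In the new row 1, the RHS entry is the old entry divided by the pivot: (15/2)/(3/4) = 10.

10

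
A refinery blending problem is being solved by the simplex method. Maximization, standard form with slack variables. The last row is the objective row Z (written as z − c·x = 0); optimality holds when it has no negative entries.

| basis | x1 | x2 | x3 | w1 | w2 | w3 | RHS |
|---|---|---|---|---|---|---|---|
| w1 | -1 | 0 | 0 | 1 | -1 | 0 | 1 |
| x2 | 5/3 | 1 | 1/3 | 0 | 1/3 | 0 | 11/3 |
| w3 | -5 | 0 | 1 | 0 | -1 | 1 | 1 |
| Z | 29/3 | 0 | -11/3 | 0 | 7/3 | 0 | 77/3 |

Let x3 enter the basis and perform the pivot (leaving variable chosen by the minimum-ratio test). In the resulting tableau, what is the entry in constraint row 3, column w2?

Ratio test on column x3 — row 1: entry 0 ≤ 0; row 2: (11/3)/(1/3) = 11; row 3: 1/1 = 1. Minimum is 1 at row 3 (w3 leaves); pivot element 1.
Divide row 3 by 1; eliminate column x3 from the other rows.
In the new row 3, the w2 entry is the old entry divided by the pivot: (-1)/1 = -1.

-1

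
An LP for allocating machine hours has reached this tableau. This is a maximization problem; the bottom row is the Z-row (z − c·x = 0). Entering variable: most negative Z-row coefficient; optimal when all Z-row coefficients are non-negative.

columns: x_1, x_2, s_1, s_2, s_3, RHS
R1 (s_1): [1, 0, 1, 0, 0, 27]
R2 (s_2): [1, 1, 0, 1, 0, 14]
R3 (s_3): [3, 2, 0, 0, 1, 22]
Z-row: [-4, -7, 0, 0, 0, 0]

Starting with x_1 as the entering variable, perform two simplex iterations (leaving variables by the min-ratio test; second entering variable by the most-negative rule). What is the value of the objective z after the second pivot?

77

Ratio test on column x_1 — row 1: 27/1 = 27; row 2: 14/1 = 14; row 3: 22/3 = 22/3. Minimum is 22/3 at row 3 (s_3 leaves); pivot element 3.
Pivot on row 3; the Z-row RHS becomes 0 − (-4)·(22/3) = 88/3.
Next entering variable (most negative Z-row entry -13/3): x_2.
Ratio test on column x_2 — row 1: entry -2/3 ≤ 0; row 2: (20/3)/(1/3) = 20; row 3: (22/3)/(2/3) = 11. Minimum is 11 at row 3 (x_1 leaves); pivot element 2/3.
After the second pivot the Z-row RHS is 88/3 − (-13/3)·11 = 77.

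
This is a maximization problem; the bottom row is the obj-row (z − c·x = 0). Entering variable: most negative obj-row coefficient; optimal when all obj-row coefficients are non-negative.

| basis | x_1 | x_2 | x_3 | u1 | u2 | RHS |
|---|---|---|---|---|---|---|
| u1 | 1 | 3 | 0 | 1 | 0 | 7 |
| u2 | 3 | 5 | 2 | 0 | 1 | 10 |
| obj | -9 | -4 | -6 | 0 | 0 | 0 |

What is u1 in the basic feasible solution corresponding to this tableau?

7

u1 is basic (row 1); its value is the RHS of that row, 7.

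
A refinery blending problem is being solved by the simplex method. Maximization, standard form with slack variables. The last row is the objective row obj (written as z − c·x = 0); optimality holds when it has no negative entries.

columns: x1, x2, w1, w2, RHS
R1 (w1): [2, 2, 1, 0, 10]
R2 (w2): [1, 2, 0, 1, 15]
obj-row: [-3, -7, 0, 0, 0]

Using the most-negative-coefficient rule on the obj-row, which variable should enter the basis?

x2

Negative obj-row entries: x1: -3, x2: -7.
The most negative is -7 in column x2, so x2 enters.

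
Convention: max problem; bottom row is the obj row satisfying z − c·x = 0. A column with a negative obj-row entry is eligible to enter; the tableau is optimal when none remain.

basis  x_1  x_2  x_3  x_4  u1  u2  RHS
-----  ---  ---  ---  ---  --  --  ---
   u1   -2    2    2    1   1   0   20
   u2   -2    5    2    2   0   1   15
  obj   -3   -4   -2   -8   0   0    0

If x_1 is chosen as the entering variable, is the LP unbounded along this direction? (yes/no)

Every constraint-row entry in column x_1 is ≤ 0, so increasing x_1 is unbounded.

yes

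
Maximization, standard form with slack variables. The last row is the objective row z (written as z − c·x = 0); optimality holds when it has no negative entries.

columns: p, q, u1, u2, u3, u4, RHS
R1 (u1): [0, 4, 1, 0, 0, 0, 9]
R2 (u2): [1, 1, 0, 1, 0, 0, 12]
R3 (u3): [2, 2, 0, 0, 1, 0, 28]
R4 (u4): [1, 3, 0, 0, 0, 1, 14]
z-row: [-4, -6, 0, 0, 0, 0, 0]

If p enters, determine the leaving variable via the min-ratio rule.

Column p entries and ratios — u1: 0 ≤ 0, skip; u2: 12/1 = 12; u3: 28/2 = 14; u4: 14/1 = 14.
Smallest ratio is 12 in the row of u2, so u2 leaves.

u2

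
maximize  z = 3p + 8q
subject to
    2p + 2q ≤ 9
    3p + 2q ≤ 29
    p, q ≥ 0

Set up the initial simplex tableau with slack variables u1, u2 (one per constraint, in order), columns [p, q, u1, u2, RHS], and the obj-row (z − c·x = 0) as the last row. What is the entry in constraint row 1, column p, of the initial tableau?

Constraint 1 has coefficient 2 on p.

2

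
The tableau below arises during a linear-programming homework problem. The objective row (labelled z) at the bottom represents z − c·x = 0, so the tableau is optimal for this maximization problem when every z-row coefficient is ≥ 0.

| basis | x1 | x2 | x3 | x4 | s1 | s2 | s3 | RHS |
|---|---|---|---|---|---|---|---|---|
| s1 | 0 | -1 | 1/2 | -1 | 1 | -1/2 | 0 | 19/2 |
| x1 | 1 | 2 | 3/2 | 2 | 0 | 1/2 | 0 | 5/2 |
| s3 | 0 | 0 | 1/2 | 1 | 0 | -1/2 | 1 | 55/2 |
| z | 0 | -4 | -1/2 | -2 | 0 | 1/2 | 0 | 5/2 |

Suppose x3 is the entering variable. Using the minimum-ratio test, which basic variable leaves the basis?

x1

Column x3 entries and ratios — s1: (19/2)/(1/2) = 19; x1: (5/2)/(3/2) = 5/3; s3: (55/2)/(1/2) = 55.
Smallest ratio is 5/3 in the row of x1, so x1 leaves.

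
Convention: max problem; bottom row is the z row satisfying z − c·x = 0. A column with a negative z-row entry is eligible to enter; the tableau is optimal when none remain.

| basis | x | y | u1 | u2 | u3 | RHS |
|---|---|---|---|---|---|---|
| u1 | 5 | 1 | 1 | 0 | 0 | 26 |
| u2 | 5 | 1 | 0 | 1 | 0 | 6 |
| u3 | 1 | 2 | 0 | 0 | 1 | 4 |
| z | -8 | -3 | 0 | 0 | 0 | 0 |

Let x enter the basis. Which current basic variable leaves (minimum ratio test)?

u2

Column x entries and ratios — u1: 26/5 = 26/5; u2: 6/5 = 6/5; u3: 4/1 = 4.
Smallest ratio is 6/5 in the row of u2, so u2 leaves.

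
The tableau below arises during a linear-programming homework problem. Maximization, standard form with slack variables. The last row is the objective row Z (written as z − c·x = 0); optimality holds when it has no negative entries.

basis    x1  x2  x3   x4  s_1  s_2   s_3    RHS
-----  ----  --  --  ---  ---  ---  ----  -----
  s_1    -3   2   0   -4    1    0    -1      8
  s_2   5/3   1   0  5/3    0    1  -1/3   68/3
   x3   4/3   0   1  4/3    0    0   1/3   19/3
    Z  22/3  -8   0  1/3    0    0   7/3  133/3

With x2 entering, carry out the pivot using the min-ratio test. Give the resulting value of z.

Ratio test on column x2 — row 1: 8/2 = 4; row 2: (68/3)/1 = 68/3; row 3: entry 0 ≤ 0. Minimum is 4 at row 1 (s_1 leaves); pivot element 2.
Pivot on row 1; the Z-row RHS becomes 133/3 − (-8)·4 = 229/3.

229/3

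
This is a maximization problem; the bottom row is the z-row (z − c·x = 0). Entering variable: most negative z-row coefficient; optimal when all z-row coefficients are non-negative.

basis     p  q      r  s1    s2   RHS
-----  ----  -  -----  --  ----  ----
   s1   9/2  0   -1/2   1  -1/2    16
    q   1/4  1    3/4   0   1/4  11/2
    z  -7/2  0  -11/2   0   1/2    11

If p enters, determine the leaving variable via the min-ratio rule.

s1

Column p entries and ratios — s1: 16/(9/2) = 32/9; q: (11/2)/(1/4) = 22.
Smallest ratio is 32/9 in the row of s1, so s1 leaves.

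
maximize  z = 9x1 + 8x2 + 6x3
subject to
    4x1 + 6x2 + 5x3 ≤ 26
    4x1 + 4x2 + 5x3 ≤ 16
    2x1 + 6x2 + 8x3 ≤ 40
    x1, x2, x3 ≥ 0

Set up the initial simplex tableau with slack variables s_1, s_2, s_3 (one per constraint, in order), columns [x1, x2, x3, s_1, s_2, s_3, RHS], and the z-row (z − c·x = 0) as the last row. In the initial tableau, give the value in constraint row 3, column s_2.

Slack s_2 belongs to constraint 2; its column is the unit vector e_2, so the entry in row 3 is 0.

0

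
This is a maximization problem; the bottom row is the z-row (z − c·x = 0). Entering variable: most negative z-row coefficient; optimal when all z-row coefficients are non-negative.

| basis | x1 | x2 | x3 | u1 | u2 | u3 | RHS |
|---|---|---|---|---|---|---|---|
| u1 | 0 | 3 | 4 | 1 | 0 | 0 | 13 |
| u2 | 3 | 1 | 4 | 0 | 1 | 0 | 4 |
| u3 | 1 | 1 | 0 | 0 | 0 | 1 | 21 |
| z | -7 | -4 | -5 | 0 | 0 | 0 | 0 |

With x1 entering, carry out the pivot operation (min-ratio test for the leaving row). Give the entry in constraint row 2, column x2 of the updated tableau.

1/3

Ratio test on column x1 — row 1: entry 0 ≤ 0; row 2: 4/3 = 4/3; row 3: 21/1 = 21. Minimum is 4/3 at row 2 (u2 leaves); pivot element 3.
Divide row 2 by 3; eliminate column x1 from the other rows.
In the new row 2, the x2 entry is the old entry divided by the pivot: 1/3 = 1/3.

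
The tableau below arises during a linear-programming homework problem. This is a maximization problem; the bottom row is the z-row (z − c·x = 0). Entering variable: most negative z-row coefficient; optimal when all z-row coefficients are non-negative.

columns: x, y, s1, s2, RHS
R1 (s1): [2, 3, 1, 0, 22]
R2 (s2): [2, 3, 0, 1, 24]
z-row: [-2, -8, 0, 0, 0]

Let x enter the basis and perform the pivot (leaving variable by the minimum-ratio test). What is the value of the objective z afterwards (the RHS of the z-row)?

Ratio test on column x — row 1: 22/2 = 11; row 2: 24/2 = 12. Minimum is 11 at row 1 (s1 leaves); pivot element 2.
Pivot on row 1; the z-row RHS becomes 0 − (-2)·11 = 22.

22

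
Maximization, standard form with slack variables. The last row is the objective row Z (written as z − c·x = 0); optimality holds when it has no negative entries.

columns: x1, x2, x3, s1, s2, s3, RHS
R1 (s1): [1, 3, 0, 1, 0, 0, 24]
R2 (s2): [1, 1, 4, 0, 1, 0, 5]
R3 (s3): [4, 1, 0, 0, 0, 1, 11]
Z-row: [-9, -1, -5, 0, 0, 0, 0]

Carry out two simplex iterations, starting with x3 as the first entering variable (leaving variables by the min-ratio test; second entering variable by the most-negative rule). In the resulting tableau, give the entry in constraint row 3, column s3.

Ratio test on column x3 — row 1: entry 0 ≤ 0; row 2: 5/4 = 5/4; row 3: entry 0 ≤ 0. Minimum is 5/4 at row 2 (s2 leaves); pivot element 4.
Divide row 2 by 4; eliminate column x3 from the other rows.
Second iteration: most negative Z-row entry is -31/4 in column x1, so x1 enters.
Ratio test on column x1 — row 1: 24/1 = 24; row 2: (5/4)/(1/4) = 5; row 3: 11/4 = 11/4. Minimum is 11/4 at row 3 (s3 leaves); pivot element 4.
Divide row 3 by 4; eliminate column x1 from the other rows.
After both pivots, the entry at constraint row 3, column s3 is 1/4.

1/4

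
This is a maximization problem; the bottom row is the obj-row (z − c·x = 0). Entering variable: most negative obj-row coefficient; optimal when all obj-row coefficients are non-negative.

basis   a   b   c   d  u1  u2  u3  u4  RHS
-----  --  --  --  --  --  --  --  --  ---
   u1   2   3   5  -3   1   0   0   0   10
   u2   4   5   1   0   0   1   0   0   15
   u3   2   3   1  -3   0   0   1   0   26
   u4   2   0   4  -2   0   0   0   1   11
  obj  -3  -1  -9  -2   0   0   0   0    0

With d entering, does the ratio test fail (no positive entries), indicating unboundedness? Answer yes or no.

Every constraint-row entry in column d is ≤ 0, so increasing d is unbounded.

yes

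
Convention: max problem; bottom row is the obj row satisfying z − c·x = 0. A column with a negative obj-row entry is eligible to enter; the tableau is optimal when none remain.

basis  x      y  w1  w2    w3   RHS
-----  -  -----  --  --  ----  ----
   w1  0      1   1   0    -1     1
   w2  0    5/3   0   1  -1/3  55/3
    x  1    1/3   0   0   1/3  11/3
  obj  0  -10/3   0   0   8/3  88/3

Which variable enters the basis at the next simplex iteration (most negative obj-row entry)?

y

Negative obj-row entries: y: -10/3.
The most negative is -10/3 in column y, so y enters.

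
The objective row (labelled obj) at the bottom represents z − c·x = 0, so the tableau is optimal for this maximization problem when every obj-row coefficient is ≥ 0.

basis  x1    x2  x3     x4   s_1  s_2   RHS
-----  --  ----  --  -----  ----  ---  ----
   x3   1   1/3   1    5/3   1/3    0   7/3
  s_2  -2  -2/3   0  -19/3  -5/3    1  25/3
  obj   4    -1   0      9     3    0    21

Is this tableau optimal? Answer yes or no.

no

The obj-row has a negative entry -1 in column x2, so it is not optimal.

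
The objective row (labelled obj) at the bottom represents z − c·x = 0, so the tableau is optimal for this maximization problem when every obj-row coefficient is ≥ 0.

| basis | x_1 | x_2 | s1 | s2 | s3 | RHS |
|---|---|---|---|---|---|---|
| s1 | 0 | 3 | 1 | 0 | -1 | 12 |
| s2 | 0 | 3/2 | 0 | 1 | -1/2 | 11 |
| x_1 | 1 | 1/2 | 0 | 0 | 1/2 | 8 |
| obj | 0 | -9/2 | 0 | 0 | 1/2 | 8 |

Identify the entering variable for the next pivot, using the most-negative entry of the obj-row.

x_2

Negative obj-row entries: x_2: -9/2.
The most negative is -9/2 in column x_2, so x_2 enters.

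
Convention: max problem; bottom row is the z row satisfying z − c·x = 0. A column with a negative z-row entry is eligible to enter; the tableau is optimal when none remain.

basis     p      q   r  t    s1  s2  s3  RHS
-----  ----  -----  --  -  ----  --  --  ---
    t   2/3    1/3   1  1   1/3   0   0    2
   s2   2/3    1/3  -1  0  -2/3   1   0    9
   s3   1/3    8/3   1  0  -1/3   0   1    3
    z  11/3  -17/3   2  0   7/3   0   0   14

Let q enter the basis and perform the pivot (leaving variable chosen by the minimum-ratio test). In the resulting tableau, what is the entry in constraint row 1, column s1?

3/8

Ratio test on column q — row 1: 2/(1/3) = 6; row 2: 9/(1/3) = 27; row 3: 3/(8/3) = 9/8. Minimum is 9/8 at row 3 (s3 leaves); pivot element 8/3.
Divide row 3 by 8/3; eliminate column q from the other rows.
Row 1 update in column s1: 1/3 − (1/3)·(-1/8) = 3/8.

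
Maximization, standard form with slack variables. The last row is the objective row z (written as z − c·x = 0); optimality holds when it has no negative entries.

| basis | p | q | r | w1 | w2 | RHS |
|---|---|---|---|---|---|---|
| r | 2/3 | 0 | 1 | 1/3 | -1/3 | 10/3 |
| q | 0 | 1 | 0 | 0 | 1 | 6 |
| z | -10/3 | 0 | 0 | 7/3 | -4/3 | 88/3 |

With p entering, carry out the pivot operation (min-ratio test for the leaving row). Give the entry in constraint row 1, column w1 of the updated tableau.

1/2

Ratio test on column p — row 1: (10/3)/(2/3) = 5; row 2: entry 0 ≤ 0. Minimum is 5 at row 1 (r leaves); pivot element 2/3.
Divide row 1 by 2/3; eliminate column p from the other rows.
In the new row 1, the w1 entry is the old entry divided by the pivot: (1/3)/(2/3) = 1/2.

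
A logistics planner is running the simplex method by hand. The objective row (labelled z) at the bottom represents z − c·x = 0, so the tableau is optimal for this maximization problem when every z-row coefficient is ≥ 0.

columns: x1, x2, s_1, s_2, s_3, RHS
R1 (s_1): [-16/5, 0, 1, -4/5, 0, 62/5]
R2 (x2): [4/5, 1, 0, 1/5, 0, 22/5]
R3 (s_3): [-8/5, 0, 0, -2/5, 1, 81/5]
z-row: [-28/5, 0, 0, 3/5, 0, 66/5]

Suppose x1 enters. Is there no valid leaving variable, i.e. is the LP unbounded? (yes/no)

no

Column x1 has positive entries in row(s) 2, so the ratio test bounds it — not unbounded.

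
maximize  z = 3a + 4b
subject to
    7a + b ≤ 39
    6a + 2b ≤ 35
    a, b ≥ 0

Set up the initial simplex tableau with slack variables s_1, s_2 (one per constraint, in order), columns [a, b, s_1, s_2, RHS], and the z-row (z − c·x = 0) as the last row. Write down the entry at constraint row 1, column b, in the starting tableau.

1

Constraint 1 has coefficient 1 on b.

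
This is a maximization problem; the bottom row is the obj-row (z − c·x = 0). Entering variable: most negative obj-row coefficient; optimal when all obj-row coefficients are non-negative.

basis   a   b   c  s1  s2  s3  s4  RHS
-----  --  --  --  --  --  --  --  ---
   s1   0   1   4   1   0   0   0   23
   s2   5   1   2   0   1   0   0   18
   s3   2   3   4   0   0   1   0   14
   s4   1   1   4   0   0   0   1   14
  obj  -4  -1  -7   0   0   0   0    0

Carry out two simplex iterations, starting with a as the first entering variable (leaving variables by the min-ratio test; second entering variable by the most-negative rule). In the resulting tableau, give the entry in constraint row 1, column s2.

1/2

Ratio test on column a — row 1: entry 0 ≤ 0; row 2: 18/5 = 18/5; row 3: 14/2 = 7; row 4: 14/1 = 14. Minimum is 18/5 at row 2 (s2 leaves); pivot element 5.
Divide row 2 by 5; eliminate column a from the other rows.
Second iteration: most negative obj-row entry is -27/5 in column c, so c enters.
Ratio test on column c — row 1: 23/4 = 23/4; row 2: (18/5)/(2/5) = 9; row 3: (34/5)/(16/5) = 17/8; row 4: (52/5)/(18/5) = 26/9. Minimum is 17/8 at row 3 (s3 leaves); pivot element 16/5.
Divide row 3 by 16/5; eliminate column c from the other rows.
After both pivots, the entry at constraint row 1, column s2 is 1/2.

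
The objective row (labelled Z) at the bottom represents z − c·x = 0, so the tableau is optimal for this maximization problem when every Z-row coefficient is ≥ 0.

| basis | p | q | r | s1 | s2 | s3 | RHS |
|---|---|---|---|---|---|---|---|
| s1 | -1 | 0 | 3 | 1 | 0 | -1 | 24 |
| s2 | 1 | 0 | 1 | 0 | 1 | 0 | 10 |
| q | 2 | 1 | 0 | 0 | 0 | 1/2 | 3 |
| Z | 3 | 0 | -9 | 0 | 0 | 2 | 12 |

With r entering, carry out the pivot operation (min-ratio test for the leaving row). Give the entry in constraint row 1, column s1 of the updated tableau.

1/3

Ratio test on column r — row 1: 24/3 = 8; row 2: 10/1 = 10; row 3: entry 0 ≤ 0. Minimum is 8 at row 1 (s1 leaves); pivot element 3.
Divide row 1 by 3; eliminate column r from the other rows.
In the new row 1, the s1 entry is the old entry divided by the pivot: 1/3 = 1/3.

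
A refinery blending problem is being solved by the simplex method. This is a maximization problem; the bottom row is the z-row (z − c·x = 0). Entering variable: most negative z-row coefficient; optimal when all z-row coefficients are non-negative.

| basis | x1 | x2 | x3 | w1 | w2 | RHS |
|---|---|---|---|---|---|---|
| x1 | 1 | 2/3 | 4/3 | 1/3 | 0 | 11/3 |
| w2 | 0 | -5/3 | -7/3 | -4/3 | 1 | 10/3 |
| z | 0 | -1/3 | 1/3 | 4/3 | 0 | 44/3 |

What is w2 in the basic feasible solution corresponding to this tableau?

w2 is basic (row 2); its value is the RHS of that row, 10/3.

10/3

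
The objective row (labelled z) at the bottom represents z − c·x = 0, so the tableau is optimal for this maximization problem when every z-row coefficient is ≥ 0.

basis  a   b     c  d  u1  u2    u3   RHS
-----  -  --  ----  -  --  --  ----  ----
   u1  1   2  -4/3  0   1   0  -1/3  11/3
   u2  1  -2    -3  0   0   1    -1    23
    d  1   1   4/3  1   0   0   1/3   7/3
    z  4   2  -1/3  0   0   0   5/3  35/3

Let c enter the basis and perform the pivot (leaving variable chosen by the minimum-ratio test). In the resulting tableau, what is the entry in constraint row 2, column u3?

Ratio test on column c — row 1: entry -4/3 ≤ 0; row 2: entry -3 ≤ 0; row 3: (7/3)/(4/3) = 7/4. Minimum is 7/4 at row 3 (d leaves); pivot element 4/3.
Divide row 3 by 4/3; eliminate column c from the other rows.
Row 2 update in column u3: -1 − (-3)·(1/4) = -1/4.

-1/4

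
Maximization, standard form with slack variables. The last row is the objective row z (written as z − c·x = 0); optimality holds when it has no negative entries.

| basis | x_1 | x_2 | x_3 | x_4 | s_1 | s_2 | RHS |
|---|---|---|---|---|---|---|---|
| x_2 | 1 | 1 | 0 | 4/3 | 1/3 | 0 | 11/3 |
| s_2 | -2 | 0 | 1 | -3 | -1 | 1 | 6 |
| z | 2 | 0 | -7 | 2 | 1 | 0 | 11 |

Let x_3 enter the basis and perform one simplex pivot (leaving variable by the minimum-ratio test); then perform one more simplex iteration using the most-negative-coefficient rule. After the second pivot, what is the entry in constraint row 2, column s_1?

-1/4

Ratio test on column x_3 — row 1: entry 0 ≤ 0; row 2: 6/1 = 6. Minimum is 6 at row 2 (s_2 leaves); pivot element 1.
Divide row 2 by 1; eliminate column x_3 from the other rows.
Second iteration: most negative z-row entry is -19 in column x_4, so x_4 enters.
Ratio test on column x_4 — row 1: (11/3)/(4/3) = 11/4; row 2: entry -3 ≤ 0. Minimum is 11/4 at row 1 (x_2 leaves); pivot element 4/3.
Divide row 1 by 4/3; eliminate column x_4 from the other rows.
After both pivots, the entry at constraint row 2, column s_1 is -1/4.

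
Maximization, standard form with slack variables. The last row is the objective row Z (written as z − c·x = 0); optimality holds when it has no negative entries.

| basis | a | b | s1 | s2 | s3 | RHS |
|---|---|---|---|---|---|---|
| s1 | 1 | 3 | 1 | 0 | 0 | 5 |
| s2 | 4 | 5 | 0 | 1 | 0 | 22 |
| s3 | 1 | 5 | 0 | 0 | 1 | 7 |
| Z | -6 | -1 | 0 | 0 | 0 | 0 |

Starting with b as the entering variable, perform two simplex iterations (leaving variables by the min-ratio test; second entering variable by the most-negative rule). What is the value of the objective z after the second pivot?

13

Ratio test on column b — row 1: 5/3 = 5/3; row 2: 22/5 = 22/5; row 3: 7/5 = 7/5. Minimum is 7/5 at row 3 (s3 leaves); pivot element 5.
Pivot on row 3; the Z-row RHS becomes 0 − (-1)·(7/5) = 7/5.
Next entering variable (most negative Z-row entry -29/5): a.
Ratio test on column a — row 1: (4/5)/(2/5) = 2; row 2: 15/3 = 5; row 3: (7/5)/(1/5) = 7. Minimum is 2 at row 1 (s1 leaves); pivot element 2/5.
After the second pivot the Z-row RHS is 7/5 − (-29/5)·2 = 13.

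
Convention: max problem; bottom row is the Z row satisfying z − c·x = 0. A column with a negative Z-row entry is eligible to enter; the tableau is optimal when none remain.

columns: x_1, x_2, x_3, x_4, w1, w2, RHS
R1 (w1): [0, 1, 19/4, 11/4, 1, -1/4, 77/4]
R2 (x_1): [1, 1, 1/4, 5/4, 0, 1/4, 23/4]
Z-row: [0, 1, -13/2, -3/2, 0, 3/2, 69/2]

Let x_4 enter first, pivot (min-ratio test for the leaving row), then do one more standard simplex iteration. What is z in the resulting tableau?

Ratio test on column x_4 — row 1: (77/4)/(11/4) = 7; row 2: (23/4)/(5/4) = 23/5. Minimum is 23/5 at row 2 (x_1 leaves); pivot element 5/4.
Pivot on row 2; the Z-row RHS becomes 69/2 − (-3/2)·(23/5) = 207/5.
Next entering variable (most negative Z-row entry -31/5): x_3.
Ratio test on column x_3 — row 1: (33/5)/(21/5) = 11/7; row 2: (23/5)/(1/5) = 23. Minimum is 11/7 at row 1 (w1 leaves); pivot element 21/5.
After the second pivot the Z-row RHS is 207/5 − (-31/5)·(11/7) = 358/7.

358/7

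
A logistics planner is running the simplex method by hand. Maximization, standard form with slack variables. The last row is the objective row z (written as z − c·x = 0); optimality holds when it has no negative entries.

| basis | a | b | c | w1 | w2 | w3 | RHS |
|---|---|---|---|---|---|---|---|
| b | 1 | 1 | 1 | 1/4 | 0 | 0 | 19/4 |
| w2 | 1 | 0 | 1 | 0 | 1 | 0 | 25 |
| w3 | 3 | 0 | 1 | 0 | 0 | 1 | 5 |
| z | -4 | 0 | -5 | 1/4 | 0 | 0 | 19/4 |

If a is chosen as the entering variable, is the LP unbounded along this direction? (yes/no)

Column a has positive entries in row(s) 1, 2, 3, so the ratio test bounds it — not unbounded.

no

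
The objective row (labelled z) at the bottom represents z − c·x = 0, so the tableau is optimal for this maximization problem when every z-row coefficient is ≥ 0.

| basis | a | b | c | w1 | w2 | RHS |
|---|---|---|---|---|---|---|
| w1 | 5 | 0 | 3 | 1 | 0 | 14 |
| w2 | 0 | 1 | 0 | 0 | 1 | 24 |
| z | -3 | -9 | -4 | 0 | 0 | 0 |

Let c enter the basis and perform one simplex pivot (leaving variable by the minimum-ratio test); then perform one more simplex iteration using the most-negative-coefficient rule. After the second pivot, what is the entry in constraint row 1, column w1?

1/3

Ratio test on column c — row 1: 14/3 = 14/3; row 2: entry 0 ≤ 0. Minimum is 14/3 at row 1 (w1 leaves); pivot element 3.
Divide row 1 by 3; eliminate column c from the other rows.
Second iteration: most negative z-row entry is -9 in column b, so b enters.
Ratio test on column b — row 1: entry 0 ≤ 0; row 2: 24/1 = 24. Minimum is 24 at row 2 (w2 leaves); pivot element 1.
Divide row 2 by 1; eliminate column b from the other rows.
After both pivots, the entry at constraint row 1, column w1 is 1/3.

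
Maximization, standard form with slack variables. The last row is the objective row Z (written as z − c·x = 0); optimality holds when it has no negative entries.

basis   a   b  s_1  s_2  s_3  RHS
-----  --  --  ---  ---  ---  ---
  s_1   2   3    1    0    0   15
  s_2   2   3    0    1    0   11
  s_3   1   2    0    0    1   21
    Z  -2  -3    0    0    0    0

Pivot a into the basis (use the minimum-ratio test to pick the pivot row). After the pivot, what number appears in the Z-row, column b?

Ratio test on column a — row 1: 15/2 = 15/2; row 2: 11/2 = 11/2; row 3: 21/1 = 21. Minimum is 11/2 at row 2 (s_2 leaves); pivot element 2.
Divide row 2 by 2; eliminate column a from the other rows.
Z-row update in column b: -3 − (-2)·(3/2) = 0.

0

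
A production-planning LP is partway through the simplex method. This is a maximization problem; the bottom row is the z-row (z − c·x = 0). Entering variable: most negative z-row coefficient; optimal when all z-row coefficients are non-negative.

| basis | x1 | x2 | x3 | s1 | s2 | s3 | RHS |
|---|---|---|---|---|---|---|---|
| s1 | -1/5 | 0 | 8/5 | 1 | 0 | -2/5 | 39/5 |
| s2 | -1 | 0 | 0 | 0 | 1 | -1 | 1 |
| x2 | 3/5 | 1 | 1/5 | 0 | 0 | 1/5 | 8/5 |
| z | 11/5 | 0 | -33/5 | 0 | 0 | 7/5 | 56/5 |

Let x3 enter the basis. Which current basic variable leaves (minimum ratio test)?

Column x3 entries and ratios — s1: (39/5)/(8/5) = 39/8; s2: 0 ≤ 0, skip; x2: (8/5)/(1/5) = 8.
Smallest ratio is 39/8 in the row of s1, so s1 leaves.

s1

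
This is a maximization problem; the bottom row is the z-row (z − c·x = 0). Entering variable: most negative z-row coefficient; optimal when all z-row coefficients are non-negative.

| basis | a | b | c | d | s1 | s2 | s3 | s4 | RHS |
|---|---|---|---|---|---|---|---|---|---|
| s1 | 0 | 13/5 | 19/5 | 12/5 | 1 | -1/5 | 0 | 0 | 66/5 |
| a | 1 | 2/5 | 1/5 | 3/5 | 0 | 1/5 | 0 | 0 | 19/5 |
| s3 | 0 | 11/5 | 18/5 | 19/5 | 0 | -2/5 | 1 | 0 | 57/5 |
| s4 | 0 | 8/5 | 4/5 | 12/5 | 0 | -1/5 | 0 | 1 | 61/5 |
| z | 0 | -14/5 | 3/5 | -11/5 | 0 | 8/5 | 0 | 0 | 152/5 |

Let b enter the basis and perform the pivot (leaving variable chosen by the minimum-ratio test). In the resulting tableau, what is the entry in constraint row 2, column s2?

3/13

Ratio test on column b — row 1: (66/5)/(13/5) = 66/13; row 2: (19/5)/(2/5) = 19/2; row 3: (57/5)/(11/5) = 57/11; row 4: (61/5)/(8/5) = 61/8. Minimum is 66/13 at row 1 (s1 leaves); pivot element 13/5.
Divide row 1 by 13/5; eliminate column b from the other rows.
Row 2 update in column s2: 1/5 − (2/5)·(-1/13) = 3/13.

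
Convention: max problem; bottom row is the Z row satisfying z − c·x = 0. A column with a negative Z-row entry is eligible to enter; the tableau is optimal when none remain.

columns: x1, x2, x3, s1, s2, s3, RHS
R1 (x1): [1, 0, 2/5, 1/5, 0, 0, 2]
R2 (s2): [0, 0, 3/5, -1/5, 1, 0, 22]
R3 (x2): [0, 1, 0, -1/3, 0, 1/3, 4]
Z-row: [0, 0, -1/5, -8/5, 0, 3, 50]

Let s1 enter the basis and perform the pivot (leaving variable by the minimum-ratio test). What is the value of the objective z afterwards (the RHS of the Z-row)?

66

Ratio test on column s1 — row 1: 2/(1/5) = 10; row 2: entry -1/5 ≤ 0; row 3: entry -1/3 ≤ 0. Minimum is 10 at row 1 (x1 leaves); pivot element 1/5.
Pivot on row 1; the Z-row RHS becomes 50 − (-8/5)·10 = 66.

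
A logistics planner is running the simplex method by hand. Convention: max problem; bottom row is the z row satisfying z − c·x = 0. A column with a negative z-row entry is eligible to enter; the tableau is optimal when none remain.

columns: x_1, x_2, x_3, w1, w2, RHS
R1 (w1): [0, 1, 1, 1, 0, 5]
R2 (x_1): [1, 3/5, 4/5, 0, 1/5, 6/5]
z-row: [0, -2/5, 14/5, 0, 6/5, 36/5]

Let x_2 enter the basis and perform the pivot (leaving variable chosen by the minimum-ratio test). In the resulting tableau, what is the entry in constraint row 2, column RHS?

2

Ratio test on column x_2 — row 1: 5/1 = 5; row 2: (6/5)/(3/5) = 2. Minimum is 2 at row 2 (x_1 leaves); pivot element 3/5.
Divide row 2 by 3/5; eliminate column x_2 from the other rows.
In the new row 2, the RHS entry is the old entry divided by the pivot: (6/5)/(3/5) = 2.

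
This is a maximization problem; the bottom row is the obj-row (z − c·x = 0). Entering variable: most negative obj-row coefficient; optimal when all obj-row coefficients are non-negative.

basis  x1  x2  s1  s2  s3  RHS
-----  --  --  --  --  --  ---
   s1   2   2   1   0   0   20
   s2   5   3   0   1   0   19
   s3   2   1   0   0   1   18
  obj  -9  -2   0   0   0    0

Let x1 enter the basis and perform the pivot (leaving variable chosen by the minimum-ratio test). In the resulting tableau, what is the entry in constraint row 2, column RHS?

Ratio test on column x1 — row 1: 20/2 = 10; row 2: 19/5 = 19/5; row 3: 18/2 = 9. Minimum is 19/5 at row 2 (s2 leaves); pivot element 5.
Divide row 2 by 5; eliminate column x1 from the other rows.
In the new row 2, the RHS entry is the old entry divided by the pivot: 19/5 = 19/5.

19/5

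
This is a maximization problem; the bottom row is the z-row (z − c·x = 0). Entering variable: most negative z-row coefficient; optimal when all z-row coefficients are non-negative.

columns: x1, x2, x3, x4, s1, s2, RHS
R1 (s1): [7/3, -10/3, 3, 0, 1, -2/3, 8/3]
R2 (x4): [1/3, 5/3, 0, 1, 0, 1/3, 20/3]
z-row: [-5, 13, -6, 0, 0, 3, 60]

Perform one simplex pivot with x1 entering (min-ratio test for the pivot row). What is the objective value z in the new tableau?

460/7

Ratio test on column x1 — row 1: (8/3)/(7/3) = 8/7; row 2: (20/3)/(1/3) = 20. Minimum is 8/7 at row 1 (s1 leaves); pivot element 7/3.
Pivot on row 1; the z-row RHS becomes 60 − (-5)·(8/7) = 460/7.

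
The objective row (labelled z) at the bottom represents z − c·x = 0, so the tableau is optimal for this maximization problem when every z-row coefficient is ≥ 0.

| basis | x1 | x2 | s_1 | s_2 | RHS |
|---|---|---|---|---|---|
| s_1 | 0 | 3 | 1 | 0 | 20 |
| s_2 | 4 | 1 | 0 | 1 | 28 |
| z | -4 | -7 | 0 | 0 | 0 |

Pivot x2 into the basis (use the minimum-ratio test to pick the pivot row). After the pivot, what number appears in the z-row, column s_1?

7/3

Ratio test on column x2 — row 1: 20/3 = 20/3; row 2: 28/1 = 28. Minimum is 20/3 at row 1 (s_1 leaves); pivot element 3.
Divide row 1 by 3; eliminate column x2 from the other rows.
z-row update in column s_1: 0 − (-7)·(1/3) = 7/3.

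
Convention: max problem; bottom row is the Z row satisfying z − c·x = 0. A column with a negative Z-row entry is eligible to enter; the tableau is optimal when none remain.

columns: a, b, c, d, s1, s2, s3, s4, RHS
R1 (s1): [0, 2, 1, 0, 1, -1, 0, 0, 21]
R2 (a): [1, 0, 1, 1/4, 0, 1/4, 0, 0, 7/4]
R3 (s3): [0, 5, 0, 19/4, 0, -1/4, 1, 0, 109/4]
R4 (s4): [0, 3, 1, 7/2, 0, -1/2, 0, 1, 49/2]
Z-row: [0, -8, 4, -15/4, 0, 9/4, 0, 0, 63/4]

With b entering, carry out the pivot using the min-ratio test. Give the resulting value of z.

Ratio test on column b — row 1: 21/2 = 21/2; row 2: entry 0 ≤ 0; row 3: (109/4)/5 = 109/20; row 4: (49/2)/3 = 49/6. Minimum is 109/20 at row 3 (s3 leaves); pivot element 5.
Pivot on row 3; the Z-row RHS becomes 63/4 − (-8)·(109/20) = 1187/20.

1187/20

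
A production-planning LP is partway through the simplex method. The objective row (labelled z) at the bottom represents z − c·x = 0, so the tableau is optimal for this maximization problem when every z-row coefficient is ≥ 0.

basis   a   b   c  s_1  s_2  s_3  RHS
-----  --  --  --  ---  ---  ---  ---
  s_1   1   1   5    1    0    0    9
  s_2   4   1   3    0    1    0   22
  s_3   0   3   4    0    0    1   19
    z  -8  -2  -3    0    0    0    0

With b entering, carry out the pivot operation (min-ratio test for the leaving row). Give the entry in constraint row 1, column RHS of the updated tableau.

Ratio test on column b — row 1: 9/1 = 9; row 2: 22/1 = 22; row 3: 19/3 = 19/3. Minimum is 19/3 at row 3 (s_3 leaves); pivot element 3.
Divide row 3 by 3; eliminate column b from the other rows.
Row 1 update in column RHS: 9 − 1·(19/3) = 8/3.

8/3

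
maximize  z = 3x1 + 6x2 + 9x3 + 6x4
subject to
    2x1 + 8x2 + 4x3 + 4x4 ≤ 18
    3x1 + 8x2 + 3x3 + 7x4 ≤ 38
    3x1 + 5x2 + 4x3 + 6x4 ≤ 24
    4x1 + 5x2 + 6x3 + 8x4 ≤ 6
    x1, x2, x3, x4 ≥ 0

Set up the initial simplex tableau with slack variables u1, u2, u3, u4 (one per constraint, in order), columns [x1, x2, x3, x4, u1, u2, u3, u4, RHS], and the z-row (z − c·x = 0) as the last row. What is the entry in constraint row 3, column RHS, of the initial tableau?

The RHS of constraint 3 is b_3 = 24.

24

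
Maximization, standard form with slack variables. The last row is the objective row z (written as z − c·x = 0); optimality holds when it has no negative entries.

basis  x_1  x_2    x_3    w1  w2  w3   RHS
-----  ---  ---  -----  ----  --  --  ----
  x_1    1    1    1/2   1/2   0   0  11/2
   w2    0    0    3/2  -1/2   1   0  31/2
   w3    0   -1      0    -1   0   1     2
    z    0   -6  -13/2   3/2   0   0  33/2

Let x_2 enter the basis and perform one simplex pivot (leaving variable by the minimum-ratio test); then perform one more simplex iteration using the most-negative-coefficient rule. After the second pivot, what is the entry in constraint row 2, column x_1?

0

Ratio test on column x_2 — row 1: (11/2)/1 = 11/2; row 2: entry 0 ≤ 0; row 3: entry -1 ≤ 0. Minimum is 11/2 at row 1 (x_1 leaves); pivot element 1.
Divide row 1 by 1; eliminate column x_2 from the other rows.
Second iteration: most negative z-row entry is -7/2 in column x_3, so x_3 enters.
Ratio test on column x_3 — row 1: (11/2)/(1/2) = 11; row 2: (31/2)/(3/2) = 31/3; row 3: (15/2)/(1/2) = 15. Minimum is 31/3 at row 2 (w2 leaves); pivot element 3/2.
Divide row 2 by 3/2; eliminate column x_3 from the other rows.
After both pivots, the entry at constraint row 2, column x_1 is 0.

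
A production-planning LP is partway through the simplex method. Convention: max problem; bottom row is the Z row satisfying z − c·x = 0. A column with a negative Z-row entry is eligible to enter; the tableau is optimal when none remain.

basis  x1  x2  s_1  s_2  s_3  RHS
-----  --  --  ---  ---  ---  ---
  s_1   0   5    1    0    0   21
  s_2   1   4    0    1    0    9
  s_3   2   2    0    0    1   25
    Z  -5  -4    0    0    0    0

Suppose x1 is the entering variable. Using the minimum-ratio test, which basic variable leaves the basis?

Column x1 entries and ratios — s_1: 0 ≤ 0, skip; s_2: 9/1 = 9; s_3: 25/2 = 25/2.
Smallest ratio is 9 in the row of s_2, so s_2 leaves.

s_2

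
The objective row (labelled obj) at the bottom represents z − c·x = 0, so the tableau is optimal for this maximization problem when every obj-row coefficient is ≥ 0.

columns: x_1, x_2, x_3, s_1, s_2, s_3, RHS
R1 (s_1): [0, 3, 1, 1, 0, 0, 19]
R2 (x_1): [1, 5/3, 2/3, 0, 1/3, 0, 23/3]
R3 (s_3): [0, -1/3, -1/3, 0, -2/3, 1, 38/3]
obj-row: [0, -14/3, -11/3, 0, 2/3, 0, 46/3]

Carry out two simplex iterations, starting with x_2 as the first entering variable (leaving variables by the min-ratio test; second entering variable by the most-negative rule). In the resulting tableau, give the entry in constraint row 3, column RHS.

Ratio test on column x_2 — row 1: 19/3 = 19/3; row 2: (23/3)/(5/3) = 23/5; row 3: entry -1/3 ≤ 0. Minimum is 23/5 at row 2 (x_1 leaves); pivot element 5/3.
Divide row 2 by 5/3; eliminate column x_2 from the other rows.
Second iteration: most negative obj-row entry is -9/5 in column x_3, so x_3 enters.
Ratio test on column x_3 — row 1: entry -1/5 ≤ 0; row 2: (23/5)/(2/5) = 23/2; row 3: entry -1/5 ≤ 0. Minimum is 23/2 at row 2 (x_2 leaves); pivot element 2/5.
Divide row 2 by 2/5; eliminate column x_3 from the other rows.
After both pivots, the entry at constraint row 3, column RHS is 33/2.

33/2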